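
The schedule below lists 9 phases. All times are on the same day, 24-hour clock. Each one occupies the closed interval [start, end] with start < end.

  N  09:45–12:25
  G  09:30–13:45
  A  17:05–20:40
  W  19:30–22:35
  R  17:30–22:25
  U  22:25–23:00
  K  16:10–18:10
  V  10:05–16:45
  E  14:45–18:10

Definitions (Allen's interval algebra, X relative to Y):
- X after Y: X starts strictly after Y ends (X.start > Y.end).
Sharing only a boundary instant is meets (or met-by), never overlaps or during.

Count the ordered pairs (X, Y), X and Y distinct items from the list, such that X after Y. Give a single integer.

21

Checking all 72 ordered pairs for relation 'after'; matching pairs in alphabetical order:
(A, G): A after G ✓
(A, N): A after N ✓
(A, V): A after V ✓
(E, G): E after G ✓
(E, N): E after N ✓
(K, G): K after G ✓
(K, N): K after N ✓
(R, G): R after G ✓
(R, N): R after N ✓
(R, V): R after V ✓
(U, A): U after A ✓
(U, E): U after E ✓
(U, G): U after G ✓
(U, K): U after K ✓
(U, N): U after N ✓
(U, V): U after V ✓
(W, E): W after E ✓
(W, G): W after G ✓
(W, K): W after K ✓
(W, N): W after N ✓
(W, V): W after V ✓
Count: 21.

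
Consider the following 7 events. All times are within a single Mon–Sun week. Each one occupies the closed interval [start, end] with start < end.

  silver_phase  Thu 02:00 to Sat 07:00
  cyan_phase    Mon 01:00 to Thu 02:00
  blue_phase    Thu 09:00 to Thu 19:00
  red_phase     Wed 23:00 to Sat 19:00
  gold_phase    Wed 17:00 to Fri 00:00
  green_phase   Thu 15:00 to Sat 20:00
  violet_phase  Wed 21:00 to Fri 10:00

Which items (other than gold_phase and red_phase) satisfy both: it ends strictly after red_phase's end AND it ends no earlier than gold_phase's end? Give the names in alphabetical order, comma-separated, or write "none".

green_phase

Conditions: its end is strictly after red_phase's end (X.end > Sat 19:00) AND its end is no earlier than gold_phase's end (X.end >= Fri 00:00).
blue_phase: end Thu 19:00 > Sat 19:00? ✗; end Thu 19:00 >= Fri 00:00? ✗ → no.
cyan_phase: end Thu 02:00 > Sat 19:00? ✗; end Thu 02:00 >= Fri 00:00? ✗ → no.
green_phase: end Sat 20:00 > Sat 19:00? ✓; end Sat 20:00 >= Fri 00:00? ✓ → yes.
silver_phase: end Sat 07:00 > Sat 19:00? ✗; end Sat 07:00 >= Fri 00:00? ✓ → no.
violet_phase: end Fri 10:00 > Sat 19:00? ✗; end Fri 10:00 >= Fri 00:00? ✓ → no.
Result: green_phase.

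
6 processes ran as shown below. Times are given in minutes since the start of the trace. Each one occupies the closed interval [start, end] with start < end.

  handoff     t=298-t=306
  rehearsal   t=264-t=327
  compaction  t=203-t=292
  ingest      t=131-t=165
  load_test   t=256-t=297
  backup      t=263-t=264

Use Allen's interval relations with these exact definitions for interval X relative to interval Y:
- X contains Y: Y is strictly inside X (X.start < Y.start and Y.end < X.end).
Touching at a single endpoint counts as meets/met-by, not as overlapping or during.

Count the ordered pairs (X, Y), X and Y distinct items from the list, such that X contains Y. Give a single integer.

3

Checking all 30 ordered pairs for relation 'contains'; matching pairs in alphabetical order:
(compaction, backup): compaction contains backup ✓
(load_test, backup): load_test contains backup ✓
(rehearsal, handoff): rehearsal contains handoff ✓
Count: 3.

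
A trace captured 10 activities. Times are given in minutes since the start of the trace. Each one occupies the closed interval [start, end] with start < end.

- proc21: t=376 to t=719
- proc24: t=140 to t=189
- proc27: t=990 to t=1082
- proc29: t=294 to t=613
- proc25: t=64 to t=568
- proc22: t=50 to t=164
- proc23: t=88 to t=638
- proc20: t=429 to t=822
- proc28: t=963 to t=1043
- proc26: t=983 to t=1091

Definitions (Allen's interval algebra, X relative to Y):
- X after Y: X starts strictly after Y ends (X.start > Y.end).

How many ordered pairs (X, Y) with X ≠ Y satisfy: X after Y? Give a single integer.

27

Checking all 90 ordered pairs for relation 'after'; matching pairs in alphabetical order:
(proc20, proc22): proc20 after proc22 ✓
(proc20, proc24): proc20 after proc24 ✓
(proc21, proc22): proc21 after proc22 ✓
(proc21, proc24): proc21 after proc24 ✓
(proc26, proc20): proc26 after proc20 ✓
(proc26, proc21): proc26 after proc21 ✓
(proc26, proc22): proc26 after proc22 ✓
(proc26, proc23): proc26 after proc23 ✓
(proc26, proc24): proc26 after proc24 ✓
(proc26, proc25): proc26 after proc25 ✓
(proc26, proc29): proc26 after proc29 ✓
(proc27, proc20): proc27 after proc20 ✓
(proc27, proc21): proc27 after proc21 ✓
(proc27, proc22): proc27 after proc22 ✓
(proc27, proc23): proc27 after proc23 ✓
(proc27, proc24): proc27 after proc24 ✓
(proc27, proc25): proc27 after proc25 ✓
(proc27, proc29): proc27 after proc29 ✓
(proc28, proc20): proc28 after proc20 ✓
(proc28, proc21): proc28 after proc21 ✓
(proc28, proc22): proc28 after proc22 ✓
(proc28, proc23): proc28 after proc23 ✓
(proc28, proc24): proc28 after proc24 ✓
(proc28, proc25): proc28 after proc25 ✓
... plus 3 further pairs not listed.
Count: 27.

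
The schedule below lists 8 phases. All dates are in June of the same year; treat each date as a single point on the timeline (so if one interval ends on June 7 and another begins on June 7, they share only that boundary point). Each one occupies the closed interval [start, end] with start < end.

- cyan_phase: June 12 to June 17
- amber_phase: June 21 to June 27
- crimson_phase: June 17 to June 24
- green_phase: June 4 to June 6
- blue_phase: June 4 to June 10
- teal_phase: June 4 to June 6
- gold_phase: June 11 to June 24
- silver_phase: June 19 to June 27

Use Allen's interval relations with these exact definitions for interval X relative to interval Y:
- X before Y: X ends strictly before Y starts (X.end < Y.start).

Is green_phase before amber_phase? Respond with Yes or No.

Yes

green_phase = [June 4, June 6], amber_phase = [June 21, June 27].
Actual relation of green_phase to amber_phase: before.
Asked whether 'before' holds → Yes.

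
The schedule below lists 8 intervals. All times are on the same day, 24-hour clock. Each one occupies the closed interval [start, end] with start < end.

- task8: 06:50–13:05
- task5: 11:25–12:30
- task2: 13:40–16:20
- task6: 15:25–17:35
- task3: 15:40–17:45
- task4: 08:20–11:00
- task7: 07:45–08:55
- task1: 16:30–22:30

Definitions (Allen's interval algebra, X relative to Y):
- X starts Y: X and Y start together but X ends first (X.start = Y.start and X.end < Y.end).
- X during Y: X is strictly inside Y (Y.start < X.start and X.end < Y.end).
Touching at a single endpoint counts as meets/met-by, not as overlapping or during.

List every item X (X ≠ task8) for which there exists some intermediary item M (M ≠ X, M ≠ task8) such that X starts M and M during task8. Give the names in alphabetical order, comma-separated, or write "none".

none

Target task8 = [06:50, 13:05].
Intermediaries M with M during task8: task4, task5, task7.
Via task4 — items with X starts task4: none.
Via task5 — items with X starts task5: none.
Via task7 — items with X starts task7: none.
Union: none.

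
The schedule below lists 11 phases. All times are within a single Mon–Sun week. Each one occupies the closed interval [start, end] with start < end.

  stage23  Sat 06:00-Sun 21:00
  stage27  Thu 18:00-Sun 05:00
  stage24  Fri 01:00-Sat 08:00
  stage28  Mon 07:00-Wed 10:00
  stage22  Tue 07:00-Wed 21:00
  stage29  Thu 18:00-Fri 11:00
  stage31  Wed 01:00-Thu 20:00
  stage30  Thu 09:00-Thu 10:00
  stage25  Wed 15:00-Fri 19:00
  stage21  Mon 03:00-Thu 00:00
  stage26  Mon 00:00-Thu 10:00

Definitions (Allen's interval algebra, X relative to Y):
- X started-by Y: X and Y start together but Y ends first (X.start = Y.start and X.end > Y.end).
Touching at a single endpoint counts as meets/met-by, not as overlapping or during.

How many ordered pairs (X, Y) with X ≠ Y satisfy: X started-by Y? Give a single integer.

1

Checking all 110 ordered pairs for relation 'started-by'; matching pairs in alphabetical order:
(stage27, stage29): stage27 started-by stage29 ✓
Count: 1.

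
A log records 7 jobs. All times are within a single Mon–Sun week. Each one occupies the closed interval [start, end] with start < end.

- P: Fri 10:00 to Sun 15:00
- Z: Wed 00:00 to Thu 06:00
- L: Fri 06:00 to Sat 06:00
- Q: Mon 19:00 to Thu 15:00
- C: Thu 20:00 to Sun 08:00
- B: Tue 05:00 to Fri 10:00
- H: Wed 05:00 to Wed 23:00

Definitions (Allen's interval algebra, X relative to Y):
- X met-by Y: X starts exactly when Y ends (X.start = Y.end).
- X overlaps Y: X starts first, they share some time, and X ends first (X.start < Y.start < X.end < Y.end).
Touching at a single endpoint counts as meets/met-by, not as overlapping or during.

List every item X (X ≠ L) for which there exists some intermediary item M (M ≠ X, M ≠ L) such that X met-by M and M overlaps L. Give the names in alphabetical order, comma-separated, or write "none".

Target L = [Fri 06:00, Sat 06:00].
Intermediaries M with M overlaps L: B.
Via B — items with X met-by B: P.
Union: P.

P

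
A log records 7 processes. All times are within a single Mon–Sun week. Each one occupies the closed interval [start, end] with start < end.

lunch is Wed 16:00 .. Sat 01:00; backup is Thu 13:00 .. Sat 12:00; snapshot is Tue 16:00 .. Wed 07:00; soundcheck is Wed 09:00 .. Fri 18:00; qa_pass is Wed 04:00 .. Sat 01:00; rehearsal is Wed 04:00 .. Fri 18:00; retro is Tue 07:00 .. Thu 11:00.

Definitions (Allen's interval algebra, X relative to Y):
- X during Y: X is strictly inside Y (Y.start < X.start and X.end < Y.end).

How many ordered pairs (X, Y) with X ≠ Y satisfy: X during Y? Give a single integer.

2

Checking all 42 ordered pairs for relation 'during'; matching pairs in alphabetical order:
(snapshot, retro): snapshot during retro ✓
(soundcheck, qa_pass): soundcheck during qa_pass ✓
Count: 2.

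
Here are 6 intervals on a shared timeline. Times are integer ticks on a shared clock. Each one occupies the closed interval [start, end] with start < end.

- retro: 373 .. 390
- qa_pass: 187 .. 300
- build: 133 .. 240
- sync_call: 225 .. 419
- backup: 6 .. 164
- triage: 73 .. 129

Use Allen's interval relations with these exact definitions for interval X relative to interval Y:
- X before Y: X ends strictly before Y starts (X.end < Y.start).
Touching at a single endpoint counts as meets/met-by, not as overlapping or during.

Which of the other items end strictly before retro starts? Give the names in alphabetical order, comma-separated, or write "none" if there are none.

Target retro = [373, 390].
backup [6, 164] → before → yes.
build [133, 240] → before → yes.
qa_pass [187, 300] → before → yes.
sync_call [225, 419] → contains → no.
triage [73, 129] → before → yes.
Result: backup, build, qa_pass, triage.

backup, build, qa_pass, triage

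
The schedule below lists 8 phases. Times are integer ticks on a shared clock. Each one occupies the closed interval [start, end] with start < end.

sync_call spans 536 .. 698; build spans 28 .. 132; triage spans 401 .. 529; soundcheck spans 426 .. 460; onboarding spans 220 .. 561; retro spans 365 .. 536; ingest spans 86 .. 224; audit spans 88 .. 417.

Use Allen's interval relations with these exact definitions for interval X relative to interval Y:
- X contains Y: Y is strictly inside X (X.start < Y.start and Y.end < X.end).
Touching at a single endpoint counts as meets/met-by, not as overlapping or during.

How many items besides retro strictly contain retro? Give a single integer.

1

Target retro = [365, 536].
audit [88, 417] → overlaps → no.
build [28, 132] → before → no.
ingest [86, 224] → before → no.
onboarding [220, 561] → contains → counts.
soundcheck [426, 460] → during → no.
sync_call [536, 698] → met-by → no.
triage [401, 529] → during → no.
Total: 1.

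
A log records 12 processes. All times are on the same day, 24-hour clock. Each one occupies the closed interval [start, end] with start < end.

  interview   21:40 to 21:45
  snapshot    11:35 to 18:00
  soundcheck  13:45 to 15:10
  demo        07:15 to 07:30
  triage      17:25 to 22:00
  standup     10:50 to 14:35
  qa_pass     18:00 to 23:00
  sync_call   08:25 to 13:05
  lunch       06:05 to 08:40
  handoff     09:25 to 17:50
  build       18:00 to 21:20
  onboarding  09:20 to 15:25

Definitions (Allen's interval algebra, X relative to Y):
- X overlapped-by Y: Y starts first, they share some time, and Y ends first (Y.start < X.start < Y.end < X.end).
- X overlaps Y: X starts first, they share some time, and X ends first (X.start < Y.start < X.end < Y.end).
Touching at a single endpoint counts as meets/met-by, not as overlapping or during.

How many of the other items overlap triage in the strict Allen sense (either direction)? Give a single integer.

Target triage = [17:25, 22:00].
build [18:00, 21:20] → during → no.
demo [07:15, 07:30] → before → no.
handoff [09:25, 17:50] → overlaps → counts.
interview [21:40, 21:45] → during → no.
lunch [06:05, 08:40] → before → no.
onboarding [09:20, 15:25] → before → no.
qa_pass [18:00, 23:00] → overlapped-by → counts.
snapshot [11:35, 18:00] → overlaps → counts.
soundcheck [13:45, 15:10] → before → no.
standup [10:50, 14:35] → before → no.
sync_call [08:25, 13:05] → before → no.
Total: 3.

3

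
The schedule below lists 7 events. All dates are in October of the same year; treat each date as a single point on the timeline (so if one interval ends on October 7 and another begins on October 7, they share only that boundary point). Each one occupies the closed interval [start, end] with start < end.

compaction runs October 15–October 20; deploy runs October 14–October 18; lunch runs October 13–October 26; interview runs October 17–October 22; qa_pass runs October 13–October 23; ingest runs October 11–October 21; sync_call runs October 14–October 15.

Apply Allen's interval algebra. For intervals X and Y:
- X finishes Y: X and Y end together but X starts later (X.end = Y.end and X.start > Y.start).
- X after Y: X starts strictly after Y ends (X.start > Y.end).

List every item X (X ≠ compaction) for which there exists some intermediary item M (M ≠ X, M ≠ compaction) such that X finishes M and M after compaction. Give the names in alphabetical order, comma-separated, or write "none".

Target compaction = [October 15, October 20].
Intermediaries M with M after compaction: none.
Union: none.

none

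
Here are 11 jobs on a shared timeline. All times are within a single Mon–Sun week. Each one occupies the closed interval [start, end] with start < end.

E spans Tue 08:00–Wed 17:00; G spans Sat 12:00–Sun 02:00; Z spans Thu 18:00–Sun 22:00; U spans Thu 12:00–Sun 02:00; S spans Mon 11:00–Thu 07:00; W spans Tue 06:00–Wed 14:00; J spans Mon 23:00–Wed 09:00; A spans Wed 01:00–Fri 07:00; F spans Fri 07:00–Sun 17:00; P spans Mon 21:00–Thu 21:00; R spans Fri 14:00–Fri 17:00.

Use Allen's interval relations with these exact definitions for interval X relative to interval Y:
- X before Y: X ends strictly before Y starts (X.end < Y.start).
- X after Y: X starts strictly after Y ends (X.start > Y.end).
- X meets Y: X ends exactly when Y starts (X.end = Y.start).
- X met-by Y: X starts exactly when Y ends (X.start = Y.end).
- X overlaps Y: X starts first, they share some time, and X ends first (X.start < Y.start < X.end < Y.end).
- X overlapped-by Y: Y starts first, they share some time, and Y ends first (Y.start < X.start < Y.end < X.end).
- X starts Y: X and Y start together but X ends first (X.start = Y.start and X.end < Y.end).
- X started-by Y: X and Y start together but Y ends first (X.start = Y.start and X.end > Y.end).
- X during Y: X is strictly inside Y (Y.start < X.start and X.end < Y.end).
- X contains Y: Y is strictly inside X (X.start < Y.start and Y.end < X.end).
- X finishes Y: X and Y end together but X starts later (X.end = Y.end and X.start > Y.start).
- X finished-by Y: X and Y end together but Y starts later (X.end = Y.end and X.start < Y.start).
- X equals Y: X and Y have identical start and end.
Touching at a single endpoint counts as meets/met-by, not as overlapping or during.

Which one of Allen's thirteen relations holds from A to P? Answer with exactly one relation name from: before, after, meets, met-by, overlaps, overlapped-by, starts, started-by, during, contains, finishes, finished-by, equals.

A = [Wed 01:00, Fri 07:00]; P = [Mon 21:00, Thu 21:00].
Compare endpoints: A.start > P.start, A.start < P.end, A.end > P.start, A.end > P.end.
That pattern is 'overlapped-by'.

overlapped-by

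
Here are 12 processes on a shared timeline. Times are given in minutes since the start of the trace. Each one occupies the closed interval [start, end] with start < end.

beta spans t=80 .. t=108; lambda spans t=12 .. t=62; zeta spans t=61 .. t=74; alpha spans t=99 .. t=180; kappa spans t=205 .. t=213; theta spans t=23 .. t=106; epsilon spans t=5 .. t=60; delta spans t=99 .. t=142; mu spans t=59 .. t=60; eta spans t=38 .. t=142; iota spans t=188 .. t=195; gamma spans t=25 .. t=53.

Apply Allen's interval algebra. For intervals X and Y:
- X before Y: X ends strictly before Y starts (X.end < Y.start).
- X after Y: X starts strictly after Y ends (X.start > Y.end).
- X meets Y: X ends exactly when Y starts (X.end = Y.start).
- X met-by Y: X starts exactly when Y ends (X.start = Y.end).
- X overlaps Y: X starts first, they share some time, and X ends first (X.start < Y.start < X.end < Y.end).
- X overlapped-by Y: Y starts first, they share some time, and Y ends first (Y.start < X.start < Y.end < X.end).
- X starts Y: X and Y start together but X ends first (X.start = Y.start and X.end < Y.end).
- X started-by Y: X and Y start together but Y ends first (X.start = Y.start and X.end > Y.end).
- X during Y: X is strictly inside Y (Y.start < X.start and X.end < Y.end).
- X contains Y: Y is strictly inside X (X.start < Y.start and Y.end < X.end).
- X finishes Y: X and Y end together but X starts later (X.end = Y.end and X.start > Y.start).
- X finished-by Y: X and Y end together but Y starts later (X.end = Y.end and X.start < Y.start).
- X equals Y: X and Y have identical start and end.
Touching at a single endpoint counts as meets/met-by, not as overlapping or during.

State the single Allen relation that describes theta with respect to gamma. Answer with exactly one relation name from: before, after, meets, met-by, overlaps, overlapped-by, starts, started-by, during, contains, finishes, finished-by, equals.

contains

theta = [t=23, t=106]; gamma = [t=25, t=53].
Compare endpoints: theta.start < gamma.start, theta.start < gamma.end, theta.end > gamma.start, theta.end > gamma.end.
That pattern is 'contains'.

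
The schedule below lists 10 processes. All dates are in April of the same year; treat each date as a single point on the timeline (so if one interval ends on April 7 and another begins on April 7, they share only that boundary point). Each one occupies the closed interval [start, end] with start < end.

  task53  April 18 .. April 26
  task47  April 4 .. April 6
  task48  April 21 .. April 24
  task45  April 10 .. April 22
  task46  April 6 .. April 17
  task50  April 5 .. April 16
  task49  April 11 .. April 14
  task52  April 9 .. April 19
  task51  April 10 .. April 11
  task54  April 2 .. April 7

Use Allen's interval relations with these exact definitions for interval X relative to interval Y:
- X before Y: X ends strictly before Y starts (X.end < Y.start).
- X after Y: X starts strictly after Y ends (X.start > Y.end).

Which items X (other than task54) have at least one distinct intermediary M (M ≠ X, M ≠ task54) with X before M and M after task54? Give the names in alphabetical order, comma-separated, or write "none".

task46, task47, task49, task50, task51, task52

Target task54 = [April 2, April 7].
Intermediaries M with M after task54: task45, task48, task49, task51, task52, task53.
Via task45 — items with X before task45: task47.
Via task48 — items with X before task48: task46, task47, task49, task50, task51, task52.
Via task49 — items with X before task49: task47.
Via task51 — items with X before task51: task47.
Via task52 — items with X before task52: task47.
Via task53 — items with X before task53: task46, task47, task49, task50, task51.
Union: task46, task47, task49, task50, task51, task52.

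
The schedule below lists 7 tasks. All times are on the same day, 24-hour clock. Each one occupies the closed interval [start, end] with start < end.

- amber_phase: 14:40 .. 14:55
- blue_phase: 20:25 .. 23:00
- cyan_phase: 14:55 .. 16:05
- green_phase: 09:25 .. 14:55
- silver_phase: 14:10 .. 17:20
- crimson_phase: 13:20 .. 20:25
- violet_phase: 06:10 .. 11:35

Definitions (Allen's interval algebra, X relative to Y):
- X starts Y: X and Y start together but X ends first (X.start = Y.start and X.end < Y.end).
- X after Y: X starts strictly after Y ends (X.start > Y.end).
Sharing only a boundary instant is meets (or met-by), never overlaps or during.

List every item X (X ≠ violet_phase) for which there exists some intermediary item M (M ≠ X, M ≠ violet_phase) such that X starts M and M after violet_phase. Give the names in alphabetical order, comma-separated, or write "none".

Target violet_phase = [06:10, 11:35].
Intermediaries M with M after violet_phase: amber_phase, blue_phase, crimson_phase, cyan_phase, silver_phase.
Via amber_phase — items with X starts amber_phase: none.
Via blue_phase — items with X starts blue_phase: none.
Via crimson_phase — items with X starts crimson_phase: none.
Via cyan_phase — items with X starts cyan_phase: none.
Via silver_phase — items with X starts silver_phase: none.
Union: none.

none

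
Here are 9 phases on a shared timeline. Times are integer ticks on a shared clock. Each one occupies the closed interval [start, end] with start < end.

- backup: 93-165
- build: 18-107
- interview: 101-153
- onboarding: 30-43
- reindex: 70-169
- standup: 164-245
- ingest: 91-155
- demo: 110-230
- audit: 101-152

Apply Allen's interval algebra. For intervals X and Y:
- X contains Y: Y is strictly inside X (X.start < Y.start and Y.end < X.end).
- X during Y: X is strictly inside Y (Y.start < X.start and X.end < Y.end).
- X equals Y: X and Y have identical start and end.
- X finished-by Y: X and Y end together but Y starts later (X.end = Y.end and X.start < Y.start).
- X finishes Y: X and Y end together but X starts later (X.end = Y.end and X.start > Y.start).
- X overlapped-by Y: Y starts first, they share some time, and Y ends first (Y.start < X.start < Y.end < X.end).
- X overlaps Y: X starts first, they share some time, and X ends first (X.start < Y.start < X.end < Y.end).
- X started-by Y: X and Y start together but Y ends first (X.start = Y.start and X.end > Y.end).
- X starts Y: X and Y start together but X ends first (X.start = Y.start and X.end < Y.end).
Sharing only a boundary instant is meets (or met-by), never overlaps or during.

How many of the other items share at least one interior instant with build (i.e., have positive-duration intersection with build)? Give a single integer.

6

Target build = [18, 107].
audit [101, 152] → overlapped-by → counts.
backup [93, 165] → overlapped-by → counts.
demo [110, 230] → after → no.
ingest [91, 155] → overlapped-by → counts.
interview [101, 153] → overlapped-by → counts.
onboarding [30, 43] → during → counts.
reindex [70, 169] → overlapped-by → counts.
standup [164, 245] → after → no.
Total: 6.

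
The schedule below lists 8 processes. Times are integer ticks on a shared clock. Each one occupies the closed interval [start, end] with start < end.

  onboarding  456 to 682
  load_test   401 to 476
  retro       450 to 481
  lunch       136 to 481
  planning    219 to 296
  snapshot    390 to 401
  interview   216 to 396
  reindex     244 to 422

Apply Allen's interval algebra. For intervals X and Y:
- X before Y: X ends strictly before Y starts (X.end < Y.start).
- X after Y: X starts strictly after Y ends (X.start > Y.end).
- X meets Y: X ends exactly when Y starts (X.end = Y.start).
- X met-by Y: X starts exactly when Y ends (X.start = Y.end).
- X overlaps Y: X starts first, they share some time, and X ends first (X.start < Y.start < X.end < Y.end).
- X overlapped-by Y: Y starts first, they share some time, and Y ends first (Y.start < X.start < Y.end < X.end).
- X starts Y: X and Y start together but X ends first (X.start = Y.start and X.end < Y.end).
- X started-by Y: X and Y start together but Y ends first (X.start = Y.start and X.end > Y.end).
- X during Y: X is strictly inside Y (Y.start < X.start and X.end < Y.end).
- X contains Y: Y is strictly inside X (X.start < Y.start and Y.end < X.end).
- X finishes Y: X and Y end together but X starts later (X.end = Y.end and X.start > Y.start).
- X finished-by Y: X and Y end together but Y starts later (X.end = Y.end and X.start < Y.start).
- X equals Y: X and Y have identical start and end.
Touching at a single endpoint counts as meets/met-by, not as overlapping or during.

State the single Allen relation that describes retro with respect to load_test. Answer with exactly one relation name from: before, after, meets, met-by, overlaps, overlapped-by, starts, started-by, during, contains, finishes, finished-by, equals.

overlapped-by

retro = [450, 481]; load_test = [401, 476].
Compare endpoints: retro.start > load_test.start, retro.start < load_test.end, retro.end > load_test.start, retro.end > load_test.end.
That pattern is 'overlapped-by'.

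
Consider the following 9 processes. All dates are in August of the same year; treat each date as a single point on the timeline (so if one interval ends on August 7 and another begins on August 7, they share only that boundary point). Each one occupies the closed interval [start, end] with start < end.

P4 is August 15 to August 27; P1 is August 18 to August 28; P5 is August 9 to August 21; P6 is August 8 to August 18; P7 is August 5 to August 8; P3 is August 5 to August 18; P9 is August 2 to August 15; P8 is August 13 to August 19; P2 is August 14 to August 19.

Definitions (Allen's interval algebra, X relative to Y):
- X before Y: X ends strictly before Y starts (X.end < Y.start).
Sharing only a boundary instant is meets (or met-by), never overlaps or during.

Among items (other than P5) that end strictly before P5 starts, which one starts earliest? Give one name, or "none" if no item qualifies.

Target P5 = [August 9, August 21].
P1 [August 18, August 28] → overlapped-by → excluded.
P2 [August 14, August 19] → during → excluded.
P3 [August 5, August 18] → overlaps → excluded.
P4 [August 15, August 27] → overlapped-by → excluded.
P6 [August 8, August 18] → overlaps → excluded.
P7 [August 5, August 8] → before → candidate.
P8 [August 13, August 19] → during → excluded.
P9 [August 2, August 15] → overlaps → excluded.
Among candidates, earliest start is August 5 → P7.

P7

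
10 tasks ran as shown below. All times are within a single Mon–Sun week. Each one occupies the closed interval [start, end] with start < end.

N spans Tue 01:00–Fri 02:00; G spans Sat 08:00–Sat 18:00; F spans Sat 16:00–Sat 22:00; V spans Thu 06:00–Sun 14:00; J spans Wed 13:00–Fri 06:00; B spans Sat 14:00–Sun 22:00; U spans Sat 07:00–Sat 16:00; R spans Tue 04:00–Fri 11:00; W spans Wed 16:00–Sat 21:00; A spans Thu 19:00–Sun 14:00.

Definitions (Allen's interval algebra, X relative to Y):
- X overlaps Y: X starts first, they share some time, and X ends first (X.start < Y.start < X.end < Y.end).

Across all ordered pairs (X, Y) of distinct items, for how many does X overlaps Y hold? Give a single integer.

21

Checking all 90 ordered pairs for relation 'overlaps'; matching pairs in alphabetical order:
(A, B): A overlaps B ✓
(G, B): G overlaps B ✓
(G, F): G overlaps F ✓
(J, A): J overlaps A ✓
(J, V): J overlaps V ✓
(J, W): J overlaps W ✓
(N, A): N overlaps A ✓
(N, J): N overlaps J ✓
(N, R): N overlaps R ✓
(N, V): N overlaps V ✓
(N, W): N overlaps W ✓
(R, A): R overlaps A ✓
(R, V): R overlaps V ✓
(R, W): R overlaps W ✓
(U, B): U overlaps B ✓
(U, G): U overlaps G ✓
(V, B): V overlaps B ✓
(W, A): W overlaps A ✓
(W, B): W overlaps B ✓
(W, F): W overlaps F ✓
(W, V): W overlaps V ✓
Count: 21.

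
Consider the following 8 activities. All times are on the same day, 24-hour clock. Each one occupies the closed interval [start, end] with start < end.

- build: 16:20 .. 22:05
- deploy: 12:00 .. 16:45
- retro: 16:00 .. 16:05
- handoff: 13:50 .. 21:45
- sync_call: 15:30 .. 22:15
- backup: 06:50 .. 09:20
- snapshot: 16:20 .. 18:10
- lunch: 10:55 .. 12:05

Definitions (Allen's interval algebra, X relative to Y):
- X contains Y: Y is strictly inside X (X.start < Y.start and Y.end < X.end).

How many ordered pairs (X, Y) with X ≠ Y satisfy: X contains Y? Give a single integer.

Checking all 56 ordered pairs for relation 'contains'; matching pairs in alphabetical order:
(deploy, retro): deploy contains retro ✓
(handoff, retro): handoff contains retro ✓
(handoff, snapshot): handoff contains snapshot ✓
(sync_call, build): sync_call contains build ✓
(sync_call, retro): sync_call contains retro ✓
(sync_call, snapshot): sync_call contains snapshot ✓
Count: 6.

6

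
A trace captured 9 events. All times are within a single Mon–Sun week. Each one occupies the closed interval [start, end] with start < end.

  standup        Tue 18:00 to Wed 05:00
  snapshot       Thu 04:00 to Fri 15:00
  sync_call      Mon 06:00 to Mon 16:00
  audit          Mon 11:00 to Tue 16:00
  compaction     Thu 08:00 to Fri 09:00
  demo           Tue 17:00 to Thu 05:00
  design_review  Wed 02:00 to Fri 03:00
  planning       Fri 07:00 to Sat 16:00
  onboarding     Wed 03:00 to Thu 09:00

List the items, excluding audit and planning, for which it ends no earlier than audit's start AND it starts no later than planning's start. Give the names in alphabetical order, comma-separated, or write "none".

compaction, demo, design_review, onboarding, snapshot, standup, sync_call

Conditions: its end is no earlier than audit's start (X.end >= Mon 11:00) AND its start is no later than planning's start (X.start <= Fri 07:00).
compaction: end Fri 09:00 >= Mon 11:00? ✓; start Thu 08:00 <= Fri 07:00? ✓ → yes.
demo: end Thu 05:00 >= Mon 11:00? ✓; start Tue 17:00 <= Fri 07:00? ✓ → yes.
design_review: end Fri 03:00 >= Mon 11:00? ✓; start Wed 02:00 <= Fri 07:00? ✓ → yes.
onboarding: end Thu 09:00 >= Mon 11:00? ✓; start Wed 03:00 <= Fri 07:00? ✓ → yes.
snapshot: end Fri 15:00 >= Mon 11:00? ✓; start Thu 04:00 <= Fri 07:00? ✓ → yes.
standup: end Wed 05:00 >= Mon 11:00? ✓; start Tue 18:00 <= Fri 07:00? ✓ → yes.
sync_call: end Mon 16:00 >= Mon 11:00? ✓; start Mon 06:00 <= Fri 07:00? ✓ → yes.
Result: compaction, demo, design_review, onboarding, snapshot, standup, sync_call.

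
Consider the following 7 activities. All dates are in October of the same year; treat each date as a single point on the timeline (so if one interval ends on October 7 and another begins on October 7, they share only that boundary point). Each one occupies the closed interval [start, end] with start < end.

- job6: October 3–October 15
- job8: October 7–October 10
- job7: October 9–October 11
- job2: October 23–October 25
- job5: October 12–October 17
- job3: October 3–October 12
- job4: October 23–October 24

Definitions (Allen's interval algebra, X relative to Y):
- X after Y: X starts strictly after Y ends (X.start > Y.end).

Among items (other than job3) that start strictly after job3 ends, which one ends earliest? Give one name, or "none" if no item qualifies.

Target job3 = [October 3, October 12].
job2 [October 23, October 25] → after → candidate.
job4 [October 23, October 24] → after → candidate.
job5 [October 12, October 17] → met-by → excluded.
job6 [October 3, October 15] → started-by → excluded.
job7 [October 9, October 11] → during → excluded.
job8 [October 7, October 10] → during → excluded.
Among candidates, earliest end is October 24 → job4.

job4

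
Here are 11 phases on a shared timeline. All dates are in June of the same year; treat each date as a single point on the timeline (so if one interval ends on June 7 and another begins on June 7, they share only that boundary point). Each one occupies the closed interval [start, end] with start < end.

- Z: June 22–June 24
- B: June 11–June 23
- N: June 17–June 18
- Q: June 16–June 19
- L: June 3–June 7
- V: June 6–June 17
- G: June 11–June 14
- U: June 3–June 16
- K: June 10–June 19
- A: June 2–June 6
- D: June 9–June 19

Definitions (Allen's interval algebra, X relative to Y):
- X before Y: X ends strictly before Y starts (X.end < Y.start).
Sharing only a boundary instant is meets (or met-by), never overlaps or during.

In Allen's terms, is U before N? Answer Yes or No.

U = [June 3, June 16], N = [June 17, June 18].
Actual relation of U to N: before.
Asked whether 'before' holds → Yes.

Yes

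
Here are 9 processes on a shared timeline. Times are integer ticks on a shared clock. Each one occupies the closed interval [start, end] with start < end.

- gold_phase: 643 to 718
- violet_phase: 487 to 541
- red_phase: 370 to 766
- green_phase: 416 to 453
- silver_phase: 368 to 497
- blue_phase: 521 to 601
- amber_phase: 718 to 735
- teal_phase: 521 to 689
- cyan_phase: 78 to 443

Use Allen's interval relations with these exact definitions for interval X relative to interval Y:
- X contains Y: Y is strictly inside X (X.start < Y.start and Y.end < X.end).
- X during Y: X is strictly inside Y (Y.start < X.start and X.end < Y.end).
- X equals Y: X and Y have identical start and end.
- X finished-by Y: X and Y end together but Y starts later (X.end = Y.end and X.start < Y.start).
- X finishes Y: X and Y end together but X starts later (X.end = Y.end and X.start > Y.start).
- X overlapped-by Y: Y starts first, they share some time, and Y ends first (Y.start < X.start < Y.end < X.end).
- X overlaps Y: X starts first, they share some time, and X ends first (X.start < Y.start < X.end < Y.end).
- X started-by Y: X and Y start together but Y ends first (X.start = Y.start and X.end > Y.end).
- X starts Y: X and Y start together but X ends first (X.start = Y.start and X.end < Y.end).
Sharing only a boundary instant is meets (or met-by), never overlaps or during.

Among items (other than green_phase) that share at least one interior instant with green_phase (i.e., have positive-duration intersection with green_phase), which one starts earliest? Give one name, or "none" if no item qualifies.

Target green_phase = [416, 453].
amber_phase [718, 735] → after → excluded.
blue_phase [521, 601] → after → excluded.
cyan_phase [78, 443] → overlaps → candidate.
gold_phase [643, 718] → after → excluded.
red_phase [370, 766] → contains → candidate.
silver_phase [368, 497] → contains → candidate.
teal_phase [521, 689] → after → excluded.
violet_phase [487, 541] → after → excluded.
Among candidates, earliest start is 78 → cyan_phase.

cyan_phase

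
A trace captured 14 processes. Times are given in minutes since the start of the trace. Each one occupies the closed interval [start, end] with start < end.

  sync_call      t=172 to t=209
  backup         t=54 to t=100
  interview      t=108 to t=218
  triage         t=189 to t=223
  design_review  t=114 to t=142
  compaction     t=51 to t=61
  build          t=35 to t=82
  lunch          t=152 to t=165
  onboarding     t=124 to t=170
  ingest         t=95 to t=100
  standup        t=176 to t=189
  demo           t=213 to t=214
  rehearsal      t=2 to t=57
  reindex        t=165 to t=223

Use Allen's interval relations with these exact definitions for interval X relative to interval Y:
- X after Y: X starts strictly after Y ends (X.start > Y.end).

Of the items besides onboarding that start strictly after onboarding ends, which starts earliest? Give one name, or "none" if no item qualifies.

sync_call

Target onboarding = [t=124, t=170].
backup [t=54, t=100] → before → excluded.
build [t=35, t=82] → before → excluded.
compaction [t=51, t=61] → before → excluded.
demo [t=213, t=214] → after → candidate.
design_review [t=114, t=142] → overlaps → excluded.
ingest [t=95, t=100] → before → excluded.
interview [t=108, t=218] → contains → excluded.
lunch [t=152, t=165] → during → excluded.
rehearsal [t=2, t=57] → before → excluded.
reindex [t=165, t=223] → overlapped-by → excluded.
standup [t=176, t=189] → after → candidate.
sync_call [t=172, t=209] → after → candidate.
triage [t=189, t=223] → after → candidate.
Among candidates, earliest start is t=172 → sync_call.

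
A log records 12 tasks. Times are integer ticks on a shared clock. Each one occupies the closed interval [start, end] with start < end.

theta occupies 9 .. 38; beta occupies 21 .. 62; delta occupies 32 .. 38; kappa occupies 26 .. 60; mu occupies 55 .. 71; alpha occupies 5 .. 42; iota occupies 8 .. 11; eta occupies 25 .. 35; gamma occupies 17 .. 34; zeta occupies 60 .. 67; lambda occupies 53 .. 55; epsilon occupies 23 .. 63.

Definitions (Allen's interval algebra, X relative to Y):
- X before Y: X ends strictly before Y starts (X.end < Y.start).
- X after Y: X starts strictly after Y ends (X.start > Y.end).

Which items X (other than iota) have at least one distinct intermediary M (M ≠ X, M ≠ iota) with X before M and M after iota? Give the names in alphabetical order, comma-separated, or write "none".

alpha, delta, eta, gamma, lambda, theta

Target iota = [8, 11].
Intermediaries M with M after iota: beta, delta, epsilon, eta, gamma, kappa, lambda, mu, zeta.
Via beta — items with X before beta: none.
Via delta — items with X before delta: none.
Via epsilon — items with X before epsilon: none.
Via eta — items with X before eta: none.
Via gamma — items with X before gamma: none.
Via kappa — items with X before kappa: none.
Via lambda — items with X before lambda: alpha, delta, eta, gamma, theta.
Via mu — items with X before mu: alpha, delta, eta, gamma, theta.
Via zeta — items with X before zeta: alpha, delta, eta, gamma, lambda, theta.
Union: alpha, delta, eta, gamma, lambda, theta.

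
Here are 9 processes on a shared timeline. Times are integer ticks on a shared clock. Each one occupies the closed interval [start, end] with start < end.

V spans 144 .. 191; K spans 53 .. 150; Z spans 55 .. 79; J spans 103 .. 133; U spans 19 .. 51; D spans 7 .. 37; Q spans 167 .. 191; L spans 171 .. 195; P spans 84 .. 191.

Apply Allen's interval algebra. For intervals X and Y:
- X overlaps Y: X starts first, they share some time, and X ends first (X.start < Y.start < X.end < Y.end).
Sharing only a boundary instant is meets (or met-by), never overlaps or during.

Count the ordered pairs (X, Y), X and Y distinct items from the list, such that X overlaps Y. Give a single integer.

Checking all 72 ordered pairs for relation 'overlaps'; matching pairs in alphabetical order:
(D, U): D overlaps U ✓
(K, P): K overlaps P ✓
(K, V): K overlaps V ✓
(P, L): P overlaps L ✓
(Q, L): Q overlaps L ✓
(V, L): V overlaps L ✓
Count: 6.

6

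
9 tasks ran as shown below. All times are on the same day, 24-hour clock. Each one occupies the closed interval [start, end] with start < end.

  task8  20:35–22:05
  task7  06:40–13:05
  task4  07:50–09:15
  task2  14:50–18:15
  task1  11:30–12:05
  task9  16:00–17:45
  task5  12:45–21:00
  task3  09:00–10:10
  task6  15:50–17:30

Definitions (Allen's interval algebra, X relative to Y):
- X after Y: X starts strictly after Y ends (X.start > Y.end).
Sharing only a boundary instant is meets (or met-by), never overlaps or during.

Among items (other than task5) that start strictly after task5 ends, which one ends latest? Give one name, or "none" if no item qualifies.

Target task5 = [12:45, 21:00].
task1 [11:30, 12:05] → before → excluded.
task2 [14:50, 18:15] → during → excluded.
task3 [09:00, 10:10] → before → excluded.
task4 [07:50, 09:15] → before → excluded.
task6 [15:50, 17:30] → during → excluded.
task7 [06:40, 13:05] → overlaps → excluded.
task8 [20:35, 22:05] → overlapped-by → excluded.
task9 [16:00, 17:45] → during → excluded.
No candidates → none.

none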